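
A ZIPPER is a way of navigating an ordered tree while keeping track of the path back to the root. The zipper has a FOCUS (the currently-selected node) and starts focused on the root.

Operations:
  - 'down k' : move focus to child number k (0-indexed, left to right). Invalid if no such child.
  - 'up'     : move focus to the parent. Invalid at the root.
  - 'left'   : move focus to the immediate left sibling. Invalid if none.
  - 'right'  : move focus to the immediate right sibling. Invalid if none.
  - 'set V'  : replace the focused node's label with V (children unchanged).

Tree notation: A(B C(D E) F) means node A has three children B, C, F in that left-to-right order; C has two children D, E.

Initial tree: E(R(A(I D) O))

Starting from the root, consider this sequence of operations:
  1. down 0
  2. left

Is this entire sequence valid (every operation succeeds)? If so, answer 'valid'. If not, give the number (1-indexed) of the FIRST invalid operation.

Answer: 2

Derivation:
Step 1 (down 0): focus=R path=0 depth=1 children=['A', 'O'] left=[] right=[] parent=E
Step 2 (left): INVALID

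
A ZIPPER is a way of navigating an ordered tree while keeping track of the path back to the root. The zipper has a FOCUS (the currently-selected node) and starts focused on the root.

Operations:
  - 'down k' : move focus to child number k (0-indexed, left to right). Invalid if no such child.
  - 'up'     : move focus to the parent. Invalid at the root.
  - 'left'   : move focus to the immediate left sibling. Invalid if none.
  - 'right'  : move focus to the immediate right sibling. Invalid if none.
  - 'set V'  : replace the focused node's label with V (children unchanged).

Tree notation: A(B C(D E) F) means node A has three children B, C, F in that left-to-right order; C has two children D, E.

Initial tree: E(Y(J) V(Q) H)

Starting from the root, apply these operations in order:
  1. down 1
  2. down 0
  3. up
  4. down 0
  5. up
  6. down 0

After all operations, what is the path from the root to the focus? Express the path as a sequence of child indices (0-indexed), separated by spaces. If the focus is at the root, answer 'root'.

Answer: 1 0

Derivation:
Step 1 (down 1): focus=V path=1 depth=1 children=['Q'] left=['Y'] right=['H'] parent=E
Step 2 (down 0): focus=Q path=1/0 depth=2 children=[] left=[] right=[] parent=V
Step 3 (up): focus=V path=1 depth=1 children=['Q'] left=['Y'] right=['H'] parent=E
Step 4 (down 0): focus=Q path=1/0 depth=2 children=[] left=[] right=[] parent=V
Step 5 (up): focus=V path=1 depth=1 children=['Q'] left=['Y'] right=['H'] parent=E
Step 6 (down 0): focus=Q path=1/0 depth=2 children=[] left=[] right=[] parent=V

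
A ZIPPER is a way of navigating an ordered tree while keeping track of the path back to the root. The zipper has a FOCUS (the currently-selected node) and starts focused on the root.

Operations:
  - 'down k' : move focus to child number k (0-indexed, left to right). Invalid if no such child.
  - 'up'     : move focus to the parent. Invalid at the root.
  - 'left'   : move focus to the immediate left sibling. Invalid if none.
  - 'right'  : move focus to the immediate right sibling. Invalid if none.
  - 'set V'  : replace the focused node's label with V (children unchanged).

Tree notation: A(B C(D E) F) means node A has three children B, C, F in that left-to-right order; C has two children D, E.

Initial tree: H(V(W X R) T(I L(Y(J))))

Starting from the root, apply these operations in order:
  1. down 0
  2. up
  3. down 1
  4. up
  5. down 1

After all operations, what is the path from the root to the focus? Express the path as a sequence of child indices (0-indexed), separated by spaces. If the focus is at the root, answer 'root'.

Step 1 (down 0): focus=V path=0 depth=1 children=['W', 'X', 'R'] left=[] right=['T'] parent=H
Step 2 (up): focus=H path=root depth=0 children=['V', 'T'] (at root)
Step 3 (down 1): focus=T path=1 depth=1 children=['I', 'L'] left=['V'] right=[] parent=H
Step 4 (up): focus=H path=root depth=0 children=['V', 'T'] (at root)
Step 5 (down 1): focus=T path=1 depth=1 children=['I', 'L'] left=['V'] right=[] parent=H

Answer: 1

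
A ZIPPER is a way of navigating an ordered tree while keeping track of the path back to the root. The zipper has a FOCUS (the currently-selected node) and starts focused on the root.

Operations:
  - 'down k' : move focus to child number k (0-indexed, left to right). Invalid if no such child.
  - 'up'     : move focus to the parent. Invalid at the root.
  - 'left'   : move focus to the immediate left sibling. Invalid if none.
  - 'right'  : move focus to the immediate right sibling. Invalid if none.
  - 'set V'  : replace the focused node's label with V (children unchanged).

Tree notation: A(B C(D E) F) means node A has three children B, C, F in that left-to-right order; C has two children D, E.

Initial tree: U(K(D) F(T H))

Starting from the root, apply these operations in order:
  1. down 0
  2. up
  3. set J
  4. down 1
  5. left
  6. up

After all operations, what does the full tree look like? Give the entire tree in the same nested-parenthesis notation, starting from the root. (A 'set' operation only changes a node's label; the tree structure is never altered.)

Answer: J(K(D) F(T H))

Derivation:
Step 1 (down 0): focus=K path=0 depth=1 children=['D'] left=[] right=['F'] parent=U
Step 2 (up): focus=U path=root depth=0 children=['K', 'F'] (at root)
Step 3 (set J): focus=J path=root depth=0 children=['K', 'F'] (at root)
Step 4 (down 1): focus=F path=1 depth=1 children=['T', 'H'] left=['K'] right=[] parent=J
Step 5 (left): focus=K path=0 depth=1 children=['D'] left=[] right=['F'] parent=J
Step 6 (up): focus=J path=root depth=0 children=['K', 'F'] (at root)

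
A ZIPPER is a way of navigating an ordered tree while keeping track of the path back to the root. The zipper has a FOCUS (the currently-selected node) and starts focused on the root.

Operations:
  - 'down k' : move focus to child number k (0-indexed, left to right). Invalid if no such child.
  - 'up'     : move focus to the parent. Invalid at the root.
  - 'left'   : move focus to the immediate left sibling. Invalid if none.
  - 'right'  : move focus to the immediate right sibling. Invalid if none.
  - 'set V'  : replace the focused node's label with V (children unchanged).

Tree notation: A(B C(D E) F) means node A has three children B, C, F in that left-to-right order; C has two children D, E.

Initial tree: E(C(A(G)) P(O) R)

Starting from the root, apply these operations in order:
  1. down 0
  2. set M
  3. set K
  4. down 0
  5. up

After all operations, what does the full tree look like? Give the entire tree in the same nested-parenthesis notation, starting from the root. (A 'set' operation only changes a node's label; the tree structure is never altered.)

Answer: E(K(A(G)) P(O) R)

Derivation:
Step 1 (down 0): focus=C path=0 depth=1 children=['A'] left=[] right=['P', 'R'] parent=E
Step 2 (set M): focus=M path=0 depth=1 children=['A'] left=[] right=['P', 'R'] parent=E
Step 3 (set K): focus=K path=0 depth=1 children=['A'] left=[] right=['P', 'R'] parent=E
Step 4 (down 0): focus=A path=0/0 depth=2 children=['G'] left=[] right=[] parent=K
Step 5 (up): focus=K path=0 depth=1 children=['A'] left=[] right=['P', 'R'] parent=E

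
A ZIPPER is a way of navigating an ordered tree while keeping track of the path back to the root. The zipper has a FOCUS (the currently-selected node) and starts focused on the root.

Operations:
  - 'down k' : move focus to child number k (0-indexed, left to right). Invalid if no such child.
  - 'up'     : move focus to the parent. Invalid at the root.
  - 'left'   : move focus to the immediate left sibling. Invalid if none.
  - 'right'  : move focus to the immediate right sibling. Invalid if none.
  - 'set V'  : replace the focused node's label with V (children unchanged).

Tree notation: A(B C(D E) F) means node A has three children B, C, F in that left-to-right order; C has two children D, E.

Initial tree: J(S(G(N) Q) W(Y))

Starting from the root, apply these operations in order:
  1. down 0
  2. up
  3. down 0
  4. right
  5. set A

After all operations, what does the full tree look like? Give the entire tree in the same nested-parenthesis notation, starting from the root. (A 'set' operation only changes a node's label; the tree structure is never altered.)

Step 1 (down 0): focus=S path=0 depth=1 children=['G', 'Q'] left=[] right=['W'] parent=J
Step 2 (up): focus=J path=root depth=0 children=['S', 'W'] (at root)
Step 3 (down 0): focus=S path=0 depth=1 children=['G', 'Q'] left=[] right=['W'] parent=J
Step 4 (right): focus=W path=1 depth=1 children=['Y'] left=['S'] right=[] parent=J
Step 5 (set A): focus=A path=1 depth=1 children=['Y'] left=['S'] right=[] parent=J

Answer: J(S(G(N) Q) A(Y))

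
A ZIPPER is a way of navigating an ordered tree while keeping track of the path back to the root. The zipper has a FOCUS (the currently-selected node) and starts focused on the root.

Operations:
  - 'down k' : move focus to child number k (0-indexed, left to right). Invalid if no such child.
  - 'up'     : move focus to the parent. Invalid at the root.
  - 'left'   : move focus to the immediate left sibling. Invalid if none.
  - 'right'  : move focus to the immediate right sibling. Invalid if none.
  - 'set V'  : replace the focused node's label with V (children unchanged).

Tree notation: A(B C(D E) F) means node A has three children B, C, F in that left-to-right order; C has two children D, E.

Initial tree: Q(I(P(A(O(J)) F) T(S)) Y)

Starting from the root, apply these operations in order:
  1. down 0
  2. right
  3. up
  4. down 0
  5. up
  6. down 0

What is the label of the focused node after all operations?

Step 1 (down 0): focus=I path=0 depth=1 children=['P', 'T'] left=[] right=['Y'] parent=Q
Step 2 (right): focus=Y path=1 depth=1 children=[] left=['I'] right=[] parent=Q
Step 3 (up): focus=Q path=root depth=0 children=['I', 'Y'] (at root)
Step 4 (down 0): focus=I path=0 depth=1 children=['P', 'T'] left=[] right=['Y'] parent=Q
Step 5 (up): focus=Q path=root depth=0 children=['I', 'Y'] (at root)
Step 6 (down 0): focus=I path=0 depth=1 children=['P', 'T'] left=[] right=['Y'] parent=Q

Answer: I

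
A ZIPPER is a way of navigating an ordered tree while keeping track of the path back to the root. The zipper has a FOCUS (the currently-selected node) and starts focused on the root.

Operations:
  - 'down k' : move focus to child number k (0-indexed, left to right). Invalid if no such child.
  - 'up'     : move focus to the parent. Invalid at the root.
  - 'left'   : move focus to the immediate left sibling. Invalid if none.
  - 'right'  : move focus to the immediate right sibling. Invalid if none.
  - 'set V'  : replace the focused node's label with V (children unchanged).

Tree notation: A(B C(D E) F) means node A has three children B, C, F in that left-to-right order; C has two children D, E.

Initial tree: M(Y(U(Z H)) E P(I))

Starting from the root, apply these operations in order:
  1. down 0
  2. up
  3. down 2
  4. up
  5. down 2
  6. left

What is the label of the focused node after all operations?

Answer: E

Derivation:
Step 1 (down 0): focus=Y path=0 depth=1 children=['U'] left=[] right=['E', 'P'] parent=M
Step 2 (up): focus=M path=root depth=0 children=['Y', 'E', 'P'] (at root)
Step 3 (down 2): focus=P path=2 depth=1 children=['I'] left=['Y', 'E'] right=[] parent=M
Step 4 (up): focus=M path=root depth=0 children=['Y', 'E', 'P'] (at root)
Step 5 (down 2): focus=P path=2 depth=1 children=['I'] left=['Y', 'E'] right=[] parent=M
Step 6 (left): focus=E path=1 depth=1 children=[] left=['Y'] right=['P'] parent=M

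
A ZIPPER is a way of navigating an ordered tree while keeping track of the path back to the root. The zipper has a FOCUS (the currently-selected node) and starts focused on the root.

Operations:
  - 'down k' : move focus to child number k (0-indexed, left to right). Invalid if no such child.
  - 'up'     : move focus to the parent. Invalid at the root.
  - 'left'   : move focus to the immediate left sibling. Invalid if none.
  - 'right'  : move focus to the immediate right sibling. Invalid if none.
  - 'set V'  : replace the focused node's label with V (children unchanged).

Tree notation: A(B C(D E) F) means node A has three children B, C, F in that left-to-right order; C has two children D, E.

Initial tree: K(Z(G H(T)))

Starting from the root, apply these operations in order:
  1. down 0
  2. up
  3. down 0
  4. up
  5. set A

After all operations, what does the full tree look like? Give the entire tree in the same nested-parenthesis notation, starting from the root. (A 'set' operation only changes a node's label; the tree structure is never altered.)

Step 1 (down 0): focus=Z path=0 depth=1 children=['G', 'H'] left=[] right=[] parent=K
Step 2 (up): focus=K path=root depth=0 children=['Z'] (at root)
Step 3 (down 0): focus=Z path=0 depth=1 children=['G', 'H'] left=[] right=[] parent=K
Step 4 (up): focus=K path=root depth=0 children=['Z'] (at root)
Step 5 (set A): focus=A path=root depth=0 children=['Z'] (at root)

Answer: A(Z(G H(T)))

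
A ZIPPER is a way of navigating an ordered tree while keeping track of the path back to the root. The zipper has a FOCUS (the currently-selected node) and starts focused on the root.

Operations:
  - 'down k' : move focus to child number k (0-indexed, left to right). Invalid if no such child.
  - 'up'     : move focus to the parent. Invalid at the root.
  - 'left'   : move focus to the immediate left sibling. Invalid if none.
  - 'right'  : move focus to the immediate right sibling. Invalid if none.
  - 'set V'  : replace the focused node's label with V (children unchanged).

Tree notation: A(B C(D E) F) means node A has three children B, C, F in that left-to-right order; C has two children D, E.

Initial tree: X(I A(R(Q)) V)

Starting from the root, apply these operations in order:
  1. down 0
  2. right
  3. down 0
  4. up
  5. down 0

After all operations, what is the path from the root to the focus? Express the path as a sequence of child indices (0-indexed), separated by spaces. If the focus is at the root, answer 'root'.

Answer: 1 0

Derivation:
Step 1 (down 0): focus=I path=0 depth=1 children=[] left=[] right=['A', 'V'] parent=X
Step 2 (right): focus=A path=1 depth=1 children=['R'] left=['I'] right=['V'] parent=X
Step 3 (down 0): focus=R path=1/0 depth=2 children=['Q'] left=[] right=[] parent=A
Step 4 (up): focus=A path=1 depth=1 children=['R'] left=['I'] right=['V'] parent=X
Step 5 (down 0): focus=R path=1/0 depth=2 children=['Q'] left=[] right=[] parent=A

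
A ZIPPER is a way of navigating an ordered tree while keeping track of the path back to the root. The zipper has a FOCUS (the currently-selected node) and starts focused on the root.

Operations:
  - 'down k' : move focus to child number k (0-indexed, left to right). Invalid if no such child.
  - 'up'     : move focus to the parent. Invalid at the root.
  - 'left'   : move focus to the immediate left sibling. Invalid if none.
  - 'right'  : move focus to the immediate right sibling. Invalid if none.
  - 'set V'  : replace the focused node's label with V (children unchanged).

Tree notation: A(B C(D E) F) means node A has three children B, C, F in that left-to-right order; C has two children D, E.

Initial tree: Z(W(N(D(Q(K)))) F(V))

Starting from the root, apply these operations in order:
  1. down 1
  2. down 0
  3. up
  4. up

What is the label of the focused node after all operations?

Step 1 (down 1): focus=F path=1 depth=1 children=['V'] left=['W'] right=[] parent=Z
Step 2 (down 0): focus=V path=1/0 depth=2 children=[] left=[] right=[] parent=F
Step 3 (up): focus=F path=1 depth=1 children=['V'] left=['W'] right=[] parent=Z
Step 4 (up): focus=Z path=root depth=0 children=['W', 'F'] (at root)

Answer: Z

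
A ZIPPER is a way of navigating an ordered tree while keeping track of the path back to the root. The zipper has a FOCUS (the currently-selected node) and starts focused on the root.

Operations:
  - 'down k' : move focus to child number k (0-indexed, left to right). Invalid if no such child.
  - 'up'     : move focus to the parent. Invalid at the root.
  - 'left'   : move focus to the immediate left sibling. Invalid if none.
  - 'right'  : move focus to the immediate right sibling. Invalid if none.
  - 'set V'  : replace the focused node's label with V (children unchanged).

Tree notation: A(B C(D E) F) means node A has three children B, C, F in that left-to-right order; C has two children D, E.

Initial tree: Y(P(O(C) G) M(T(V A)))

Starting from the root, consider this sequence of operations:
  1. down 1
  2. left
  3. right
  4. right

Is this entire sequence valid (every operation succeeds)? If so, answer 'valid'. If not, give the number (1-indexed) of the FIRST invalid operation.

Step 1 (down 1): focus=M path=1 depth=1 children=['T'] left=['P'] right=[] parent=Y
Step 2 (left): focus=P path=0 depth=1 children=['O', 'G'] left=[] right=['M'] parent=Y
Step 3 (right): focus=M path=1 depth=1 children=['T'] left=['P'] right=[] parent=Y
Step 4 (right): INVALID

Answer: 4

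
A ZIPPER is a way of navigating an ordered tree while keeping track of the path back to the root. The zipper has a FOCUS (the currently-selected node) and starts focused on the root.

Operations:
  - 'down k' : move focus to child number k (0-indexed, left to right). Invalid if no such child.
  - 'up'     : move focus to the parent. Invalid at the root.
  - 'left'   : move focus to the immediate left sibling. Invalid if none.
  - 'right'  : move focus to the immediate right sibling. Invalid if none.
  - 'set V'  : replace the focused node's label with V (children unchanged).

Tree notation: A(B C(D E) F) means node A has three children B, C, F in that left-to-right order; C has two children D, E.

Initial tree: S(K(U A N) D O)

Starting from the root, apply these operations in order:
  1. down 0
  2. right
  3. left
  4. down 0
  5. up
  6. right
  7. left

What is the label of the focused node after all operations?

Answer: K

Derivation:
Step 1 (down 0): focus=K path=0 depth=1 children=['U', 'A', 'N'] left=[] right=['D', 'O'] parent=S
Step 2 (right): focus=D path=1 depth=1 children=[] left=['K'] right=['O'] parent=S
Step 3 (left): focus=K path=0 depth=1 children=['U', 'A', 'N'] left=[] right=['D', 'O'] parent=S
Step 4 (down 0): focus=U path=0/0 depth=2 children=[] left=[] right=['A', 'N'] parent=K
Step 5 (up): focus=K path=0 depth=1 children=['U', 'A', 'N'] left=[] right=['D', 'O'] parent=S
Step 6 (right): focus=D path=1 depth=1 children=[] left=['K'] right=['O'] parent=S
Step 7 (left): focus=K path=0 depth=1 children=['U', 'A', 'N'] left=[] right=['D', 'O'] parent=S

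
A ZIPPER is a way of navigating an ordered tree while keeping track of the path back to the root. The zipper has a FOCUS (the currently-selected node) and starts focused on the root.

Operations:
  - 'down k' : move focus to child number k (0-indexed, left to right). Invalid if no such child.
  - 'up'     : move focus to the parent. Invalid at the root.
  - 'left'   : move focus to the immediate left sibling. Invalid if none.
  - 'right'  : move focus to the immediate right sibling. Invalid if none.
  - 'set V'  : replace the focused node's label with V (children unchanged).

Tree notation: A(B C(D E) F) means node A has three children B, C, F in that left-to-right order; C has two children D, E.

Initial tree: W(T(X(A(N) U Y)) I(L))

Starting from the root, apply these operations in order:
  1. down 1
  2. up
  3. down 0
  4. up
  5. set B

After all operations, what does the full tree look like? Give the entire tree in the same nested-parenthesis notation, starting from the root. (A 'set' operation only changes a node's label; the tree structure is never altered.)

Step 1 (down 1): focus=I path=1 depth=1 children=['L'] left=['T'] right=[] parent=W
Step 2 (up): focus=W path=root depth=0 children=['T', 'I'] (at root)
Step 3 (down 0): focus=T path=0 depth=1 children=['X'] left=[] right=['I'] parent=W
Step 4 (up): focus=W path=root depth=0 children=['T', 'I'] (at root)
Step 5 (set B): focus=B path=root depth=0 children=['T', 'I'] (at root)

Answer: B(T(X(A(N) U Y)) I(L))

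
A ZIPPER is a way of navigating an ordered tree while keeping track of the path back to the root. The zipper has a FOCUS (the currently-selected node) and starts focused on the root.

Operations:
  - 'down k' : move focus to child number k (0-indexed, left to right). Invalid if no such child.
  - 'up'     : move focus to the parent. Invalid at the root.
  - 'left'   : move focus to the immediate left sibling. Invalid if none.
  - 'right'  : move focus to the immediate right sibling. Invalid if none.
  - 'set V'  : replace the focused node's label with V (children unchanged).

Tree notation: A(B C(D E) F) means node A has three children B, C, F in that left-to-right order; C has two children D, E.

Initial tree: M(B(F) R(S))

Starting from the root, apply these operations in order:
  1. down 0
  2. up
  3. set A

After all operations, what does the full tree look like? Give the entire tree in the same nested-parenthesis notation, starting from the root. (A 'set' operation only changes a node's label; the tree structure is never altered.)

Answer: A(B(F) R(S))

Derivation:
Step 1 (down 0): focus=B path=0 depth=1 children=['F'] left=[] right=['R'] parent=M
Step 2 (up): focus=M path=root depth=0 children=['B', 'R'] (at root)
Step 3 (set A): focus=A path=root depth=0 children=['B', 'R'] (at root)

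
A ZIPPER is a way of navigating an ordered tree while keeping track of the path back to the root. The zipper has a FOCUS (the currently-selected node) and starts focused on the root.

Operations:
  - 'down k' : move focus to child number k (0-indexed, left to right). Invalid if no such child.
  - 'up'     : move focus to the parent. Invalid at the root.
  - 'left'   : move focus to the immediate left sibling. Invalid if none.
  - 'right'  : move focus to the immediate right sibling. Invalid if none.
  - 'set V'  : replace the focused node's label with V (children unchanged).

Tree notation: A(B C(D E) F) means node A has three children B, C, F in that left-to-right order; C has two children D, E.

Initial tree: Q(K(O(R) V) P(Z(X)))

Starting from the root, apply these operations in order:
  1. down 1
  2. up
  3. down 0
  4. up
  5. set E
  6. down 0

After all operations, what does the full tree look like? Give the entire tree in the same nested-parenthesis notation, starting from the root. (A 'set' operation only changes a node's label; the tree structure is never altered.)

Step 1 (down 1): focus=P path=1 depth=1 children=['Z'] left=['K'] right=[] parent=Q
Step 2 (up): focus=Q path=root depth=0 children=['K', 'P'] (at root)
Step 3 (down 0): focus=K path=0 depth=1 children=['O', 'V'] left=[] right=['P'] parent=Q
Step 4 (up): focus=Q path=root depth=0 children=['K', 'P'] (at root)
Step 5 (set E): focus=E path=root depth=0 children=['K', 'P'] (at root)
Step 6 (down 0): focus=K path=0 depth=1 children=['O', 'V'] left=[] right=['P'] parent=E

Answer: E(K(O(R) V) P(Z(X)))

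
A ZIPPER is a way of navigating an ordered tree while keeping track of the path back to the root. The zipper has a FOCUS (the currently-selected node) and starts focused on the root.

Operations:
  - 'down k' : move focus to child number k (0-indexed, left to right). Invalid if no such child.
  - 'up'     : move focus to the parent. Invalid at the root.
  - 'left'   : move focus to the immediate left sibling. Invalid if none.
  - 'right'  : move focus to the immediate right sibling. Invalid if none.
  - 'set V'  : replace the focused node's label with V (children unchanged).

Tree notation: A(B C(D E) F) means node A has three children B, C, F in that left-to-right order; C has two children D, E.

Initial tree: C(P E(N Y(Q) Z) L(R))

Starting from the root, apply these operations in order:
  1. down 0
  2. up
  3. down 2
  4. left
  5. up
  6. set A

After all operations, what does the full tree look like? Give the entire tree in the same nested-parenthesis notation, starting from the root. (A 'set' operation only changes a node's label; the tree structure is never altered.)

Answer: A(P E(N Y(Q) Z) L(R))

Derivation:
Step 1 (down 0): focus=P path=0 depth=1 children=[] left=[] right=['E', 'L'] parent=C
Step 2 (up): focus=C path=root depth=0 children=['P', 'E', 'L'] (at root)
Step 3 (down 2): focus=L path=2 depth=1 children=['R'] left=['P', 'E'] right=[] parent=C
Step 4 (left): focus=E path=1 depth=1 children=['N', 'Y', 'Z'] left=['P'] right=['L'] parent=C
Step 5 (up): focus=C path=root depth=0 children=['P', 'E', 'L'] (at root)
Step 6 (set A): focus=A path=root depth=0 children=['P', 'E', 'L'] (at root)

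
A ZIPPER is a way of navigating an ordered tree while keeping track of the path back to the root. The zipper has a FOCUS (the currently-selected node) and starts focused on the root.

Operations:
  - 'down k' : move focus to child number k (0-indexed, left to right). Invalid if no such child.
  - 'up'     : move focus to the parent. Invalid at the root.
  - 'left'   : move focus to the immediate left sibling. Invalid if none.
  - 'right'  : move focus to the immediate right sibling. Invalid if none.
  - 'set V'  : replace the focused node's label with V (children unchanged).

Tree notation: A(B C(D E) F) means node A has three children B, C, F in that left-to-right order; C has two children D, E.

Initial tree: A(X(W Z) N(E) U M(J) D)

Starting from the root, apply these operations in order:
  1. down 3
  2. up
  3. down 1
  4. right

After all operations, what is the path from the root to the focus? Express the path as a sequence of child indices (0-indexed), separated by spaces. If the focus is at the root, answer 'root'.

Step 1 (down 3): focus=M path=3 depth=1 children=['J'] left=['X', 'N', 'U'] right=['D'] parent=A
Step 2 (up): focus=A path=root depth=0 children=['X', 'N', 'U', 'M', 'D'] (at root)
Step 3 (down 1): focus=N path=1 depth=1 children=['E'] left=['X'] right=['U', 'M', 'D'] parent=A
Step 4 (right): focus=U path=2 depth=1 children=[] left=['X', 'N'] right=['M', 'D'] parent=A

Answer: 2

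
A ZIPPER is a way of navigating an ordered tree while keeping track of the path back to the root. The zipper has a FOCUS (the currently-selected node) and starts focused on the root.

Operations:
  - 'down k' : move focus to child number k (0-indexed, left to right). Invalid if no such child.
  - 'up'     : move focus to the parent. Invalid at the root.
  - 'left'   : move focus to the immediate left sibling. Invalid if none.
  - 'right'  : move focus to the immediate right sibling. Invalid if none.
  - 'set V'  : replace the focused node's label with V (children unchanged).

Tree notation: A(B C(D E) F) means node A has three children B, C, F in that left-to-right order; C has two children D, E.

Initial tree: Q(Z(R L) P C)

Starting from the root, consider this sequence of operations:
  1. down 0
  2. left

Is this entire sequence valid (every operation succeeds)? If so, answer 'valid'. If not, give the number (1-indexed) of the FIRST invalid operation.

Step 1 (down 0): focus=Z path=0 depth=1 children=['R', 'L'] left=[] right=['P', 'C'] parent=Q
Step 2 (left): INVALID

Answer: 2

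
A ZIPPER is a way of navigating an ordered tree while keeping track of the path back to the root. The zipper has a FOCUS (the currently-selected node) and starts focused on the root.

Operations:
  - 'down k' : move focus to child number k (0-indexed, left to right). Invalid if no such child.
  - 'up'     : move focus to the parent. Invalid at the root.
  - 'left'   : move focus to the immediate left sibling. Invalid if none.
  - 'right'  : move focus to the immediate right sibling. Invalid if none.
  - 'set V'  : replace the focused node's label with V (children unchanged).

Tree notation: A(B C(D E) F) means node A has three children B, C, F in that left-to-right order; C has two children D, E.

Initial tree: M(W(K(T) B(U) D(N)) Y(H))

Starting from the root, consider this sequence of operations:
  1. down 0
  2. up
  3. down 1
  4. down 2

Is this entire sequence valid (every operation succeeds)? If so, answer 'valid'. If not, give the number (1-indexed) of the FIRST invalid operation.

Answer: 4

Derivation:
Step 1 (down 0): focus=W path=0 depth=1 children=['K', 'B', 'D'] left=[] right=['Y'] parent=M
Step 2 (up): focus=M path=root depth=0 children=['W', 'Y'] (at root)
Step 3 (down 1): focus=Y path=1 depth=1 children=['H'] left=['W'] right=[] parent=M
Step 4 (down 2): INVALID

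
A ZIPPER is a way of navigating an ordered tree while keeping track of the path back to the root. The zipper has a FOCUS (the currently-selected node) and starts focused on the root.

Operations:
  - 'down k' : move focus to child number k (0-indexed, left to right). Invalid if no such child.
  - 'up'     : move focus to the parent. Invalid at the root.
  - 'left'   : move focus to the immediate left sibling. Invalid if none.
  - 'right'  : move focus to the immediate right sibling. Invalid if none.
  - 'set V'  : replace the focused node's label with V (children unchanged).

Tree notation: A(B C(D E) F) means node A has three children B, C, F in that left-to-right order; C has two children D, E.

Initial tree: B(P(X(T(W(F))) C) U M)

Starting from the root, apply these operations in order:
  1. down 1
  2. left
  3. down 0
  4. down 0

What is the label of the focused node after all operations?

Step 1 (down 1): focus=U path=1 depth=1 children=[] left=['P'] right=['M'] parent=B
Step 2 (left): focus=P path=0 depth=1 children=['X', 'C'] left=[] right=['U', 'M'] parent=B
Step 3 (down 0): focus=X path=0/0 depth=2 children=['T'] left=[] right=['C'] parent=P
Step 4 (down 0): focus=T path=0/0/0 depth=3 children=['W'] left=[] right=[] parent=X

Answer: T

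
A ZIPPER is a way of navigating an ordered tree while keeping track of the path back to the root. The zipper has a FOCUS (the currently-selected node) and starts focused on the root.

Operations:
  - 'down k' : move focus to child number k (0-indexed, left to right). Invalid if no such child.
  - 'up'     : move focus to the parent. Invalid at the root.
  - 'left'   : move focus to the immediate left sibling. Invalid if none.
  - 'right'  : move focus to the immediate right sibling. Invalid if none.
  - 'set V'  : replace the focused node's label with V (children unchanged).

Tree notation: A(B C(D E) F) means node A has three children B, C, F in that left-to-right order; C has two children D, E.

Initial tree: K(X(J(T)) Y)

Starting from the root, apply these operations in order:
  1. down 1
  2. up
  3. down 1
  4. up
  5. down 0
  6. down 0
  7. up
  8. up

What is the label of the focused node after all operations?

Answer: K

Derivation:
Step 1 (down 1): focus=Y path=1 depth=1 children=[] left=['X'] right=[] parent=K
Step 2 (up): focus=K path=root depth=0 children=['X', 'Y'] (at root)
Step 3 (down 1): focus=Y path=1 depth=1 children=[] left=['X'] right=[] parent=K
Step 4 (up): focus=K path=root depth=0 children=['X', 'Y'] (at root)
Step 5 (down 0): focus=X path=0 depth=1 children=['J'] left=[] right=['Y'] parent=K
Step 6 (down 0): focus=J path=0/0 depth=2 children=['T'] left=[] right=[] parent=X
Step 7 (up): focus=X path=0 depth=1 children=['J'] left=[] right=['Y'] parent=K
Step 8 (up): focus=K path=root depth=0 children=['X', 'Y'] (at root)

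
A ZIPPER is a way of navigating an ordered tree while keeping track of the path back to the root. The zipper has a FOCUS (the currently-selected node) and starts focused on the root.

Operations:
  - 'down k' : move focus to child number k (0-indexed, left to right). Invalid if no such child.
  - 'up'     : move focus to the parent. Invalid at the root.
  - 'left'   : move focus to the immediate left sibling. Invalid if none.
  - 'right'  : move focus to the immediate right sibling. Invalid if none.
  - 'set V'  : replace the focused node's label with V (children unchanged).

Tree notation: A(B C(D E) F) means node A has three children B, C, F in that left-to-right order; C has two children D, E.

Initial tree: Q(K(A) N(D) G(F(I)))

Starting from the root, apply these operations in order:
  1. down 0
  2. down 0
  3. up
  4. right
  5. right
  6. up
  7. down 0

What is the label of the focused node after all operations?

Answer: K

Derivation:
Step 1 (down 0): focus=K path=0 depth=1 children=['A'] left=[] right=['N', 'G'] parent=Q
Step 2 (down 0): focus=A path=0/0 depth=2 children=[] left=[] right=[] parent=K
Step 3 (up): focus=K path=0 depth=1 children=['A'] left=[] right=['N', 'G'] parent=Q
Step 4 (right): focus=N path=1 depth=1 children=['D'] left=['K'] right=['G'] parent=Q
Step 5 (right): focus=G path=2 depth=1 children=['F'] left=['K', 'N'] right=[] parent=Q
Step 6 (up): focus=Q path=root depth=0 children=['K', 'N', 'G'] (at root)
Step 7 (down 0): focus=K path=0 depth=1 children=['A'] left=[] right=['N', 'G'] parent=Q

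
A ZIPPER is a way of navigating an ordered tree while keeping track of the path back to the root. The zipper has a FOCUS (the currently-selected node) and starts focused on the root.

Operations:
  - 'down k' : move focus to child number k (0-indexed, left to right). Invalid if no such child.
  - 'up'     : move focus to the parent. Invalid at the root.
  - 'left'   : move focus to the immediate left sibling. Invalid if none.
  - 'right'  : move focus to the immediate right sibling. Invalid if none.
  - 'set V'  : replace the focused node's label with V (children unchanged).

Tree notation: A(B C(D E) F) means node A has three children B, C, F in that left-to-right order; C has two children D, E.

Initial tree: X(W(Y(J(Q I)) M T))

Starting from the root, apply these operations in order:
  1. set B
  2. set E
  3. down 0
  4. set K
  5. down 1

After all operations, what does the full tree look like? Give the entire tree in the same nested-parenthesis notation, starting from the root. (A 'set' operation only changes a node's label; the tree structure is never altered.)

Step 1 (set B): focus=B path=root depth=0 children=['W'] (at root)
Step 2 (set E): focus=E path=root depth=0 children=['W'] (at root)
Step 3 (down 0): focus=W path=0 depth=1 children=['Y', 'M', 'T'] left=[] right=[] parent=E
Step 4 (set K): focus=K path=0 depth=1 children=['Y', 'M', 'T'] left=[] right=[] parent=E
Step 5 (down 1): focus=M path=0/1 depth=2 children=[] left=['Y'] right=['T'] parent=K

Answer: E(K(Y(J(Q I)) M T))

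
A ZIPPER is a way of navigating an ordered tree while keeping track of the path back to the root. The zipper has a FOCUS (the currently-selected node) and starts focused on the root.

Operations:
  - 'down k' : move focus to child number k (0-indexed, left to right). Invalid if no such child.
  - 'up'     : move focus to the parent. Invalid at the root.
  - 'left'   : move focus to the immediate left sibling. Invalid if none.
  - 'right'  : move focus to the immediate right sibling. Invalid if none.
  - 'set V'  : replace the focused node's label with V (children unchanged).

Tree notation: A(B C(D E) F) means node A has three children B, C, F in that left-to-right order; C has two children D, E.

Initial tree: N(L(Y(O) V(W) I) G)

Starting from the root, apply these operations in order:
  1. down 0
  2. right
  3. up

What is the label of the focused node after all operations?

Answer: N

Derivation:
Step 1 (down 0): focus=L path=0 depth=1 children=['Y', 'V', 'I'] left=[] right=['G'] parent=N
Step 2 (right): focus=G path=1 depth=1 children=[] left=['L'] right=[] parent=N
Step 3 (up): focus=N path=root depth=0 children=['L', 'G'] (at root)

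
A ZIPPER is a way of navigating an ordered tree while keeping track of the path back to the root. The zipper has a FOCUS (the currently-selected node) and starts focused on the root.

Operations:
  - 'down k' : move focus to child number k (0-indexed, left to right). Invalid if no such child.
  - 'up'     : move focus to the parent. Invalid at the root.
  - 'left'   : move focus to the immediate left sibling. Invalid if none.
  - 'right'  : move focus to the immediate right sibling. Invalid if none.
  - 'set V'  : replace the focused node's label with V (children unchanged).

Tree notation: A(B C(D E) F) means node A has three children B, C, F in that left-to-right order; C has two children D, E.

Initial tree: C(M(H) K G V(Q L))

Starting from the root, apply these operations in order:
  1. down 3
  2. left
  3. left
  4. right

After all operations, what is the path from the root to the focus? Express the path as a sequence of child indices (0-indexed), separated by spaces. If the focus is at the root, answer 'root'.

Step 1 (down 3): focus=V path=3 depth=1 children=['Q', 'L'] left=['M', 'K', 'G'] right=[] parent=C
Step 2 (left): focus=G path=2 depth=1 children=[] left=['M', 'K'] right=['V'] parent=C
Step 3 (left): focus=K path=1 depth=1 children=[] left=['M'] right=['G', 'V'] parent=C
Step 4 (right): focus=G path=2 depth=1 children=[] left=['M', 'K'] right=['V'] parent=C

Answer: 2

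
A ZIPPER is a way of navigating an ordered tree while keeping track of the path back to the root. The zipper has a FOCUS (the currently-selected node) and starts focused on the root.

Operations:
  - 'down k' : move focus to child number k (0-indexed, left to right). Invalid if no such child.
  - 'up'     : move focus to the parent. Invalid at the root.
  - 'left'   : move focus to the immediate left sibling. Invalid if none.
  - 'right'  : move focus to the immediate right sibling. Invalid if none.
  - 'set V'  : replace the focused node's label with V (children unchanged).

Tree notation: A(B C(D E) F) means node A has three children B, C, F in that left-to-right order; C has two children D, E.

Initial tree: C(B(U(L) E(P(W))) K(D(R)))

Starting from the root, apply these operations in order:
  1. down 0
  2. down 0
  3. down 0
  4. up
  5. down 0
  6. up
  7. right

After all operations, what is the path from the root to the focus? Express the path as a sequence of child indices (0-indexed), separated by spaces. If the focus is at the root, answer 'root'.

Answer: 0 1

Derivation:
Step 1 (down 0): focus=B path=0 depth=1 children=['U', 'E'] left=[] right=['K'] parent=C
Step 2 (down 0): focus=U path=0/0 depth=2 children=['L'] left=[] right=['E'] parent=B
Step 3 (down 0): focus=L path=0/0/0 depth=3 children=[] left=[] right=[] parent=U
Step 4 (up): focus=U path=0/0 depth=2 children=['L'] left=[] right=['E'] parent=B
Step 5 (down 0): focus=L path=0/0/0 depth=3 children=[] left=[] right=[] parent=U
Step 6 (up): focus=U path=0/0 depth=2 children=['L'] left=[] right=['E'] parent=B
Step 7 (right): focus=E path=0/1 depth=2 children=['P'] left=['U'] right=[] parent=B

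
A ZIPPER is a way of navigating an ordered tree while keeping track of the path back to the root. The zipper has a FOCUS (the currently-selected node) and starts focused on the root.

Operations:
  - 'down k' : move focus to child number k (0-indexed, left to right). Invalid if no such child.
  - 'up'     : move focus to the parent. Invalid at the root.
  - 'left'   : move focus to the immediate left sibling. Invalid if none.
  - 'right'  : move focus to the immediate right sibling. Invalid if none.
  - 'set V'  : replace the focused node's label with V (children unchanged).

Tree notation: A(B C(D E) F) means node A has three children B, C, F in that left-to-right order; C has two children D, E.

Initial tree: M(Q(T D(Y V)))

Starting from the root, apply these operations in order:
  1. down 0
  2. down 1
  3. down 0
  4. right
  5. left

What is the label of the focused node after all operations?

Answer: Y

Derivation:
Step 1 (down 0): focus=Q path=0 depth=1 children=['T', 'D'] left=[] right=[] parent=M
Step 2 (down 1): focus=D path=0/1 depth=2 children=['Y', 'V'] left=['T'] right=[] parent=Q
Step 3 (down 0): focus=Y path=0/1/0 depth=3 children=[] left=[] right=['V'] parent=D
Step 4 (right): focus=V path=0/1/1 depth=3 children=[] left=['Y'] right=[] parent=D
Step 5 (left): focus=Y path=0/1/0 depth=3 children=[] left=[] right=['V'] parent=D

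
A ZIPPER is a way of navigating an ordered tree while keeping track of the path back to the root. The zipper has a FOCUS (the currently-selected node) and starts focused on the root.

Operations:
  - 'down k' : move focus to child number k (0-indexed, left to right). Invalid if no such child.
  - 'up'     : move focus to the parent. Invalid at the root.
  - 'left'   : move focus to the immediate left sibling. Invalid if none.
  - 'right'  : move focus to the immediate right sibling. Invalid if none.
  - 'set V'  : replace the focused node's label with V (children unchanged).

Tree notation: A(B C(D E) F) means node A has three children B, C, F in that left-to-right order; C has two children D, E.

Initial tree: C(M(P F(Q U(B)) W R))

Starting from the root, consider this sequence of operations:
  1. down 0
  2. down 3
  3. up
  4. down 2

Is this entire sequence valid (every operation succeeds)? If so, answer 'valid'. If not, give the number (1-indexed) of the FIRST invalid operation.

Answer: valid

Derivation:
Step 1 (down 0): focus=M path=0 depth=1 children=['P', 'F', 'W', 'R'] left=[] right=[] parent=C
Step 2 (down 3): focus=R path=0/3 depth=2 children=[] left=['P', 'F', 'W'] right=[] parent=M
Step 3 (up): focus=M path=0 depth=1 children=['P', 'F', 'W', 'R'] left=[] right=[] parent=C
Step 4 (down 2): focus=W path=0/2 depth=2 children=[] left=['P', 'F'] right=['R'] parent=M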